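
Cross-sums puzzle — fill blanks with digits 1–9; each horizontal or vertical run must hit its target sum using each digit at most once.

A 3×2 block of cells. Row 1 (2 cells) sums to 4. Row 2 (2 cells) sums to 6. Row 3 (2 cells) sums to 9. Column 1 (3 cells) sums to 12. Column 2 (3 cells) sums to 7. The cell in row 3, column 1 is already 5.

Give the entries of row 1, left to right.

3 1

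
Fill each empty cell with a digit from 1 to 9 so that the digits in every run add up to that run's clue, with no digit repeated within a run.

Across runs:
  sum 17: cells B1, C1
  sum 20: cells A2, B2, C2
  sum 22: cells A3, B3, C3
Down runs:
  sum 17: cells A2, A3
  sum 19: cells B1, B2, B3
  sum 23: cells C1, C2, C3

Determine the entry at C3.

6

17 in 2 cells must be {8,9}; 23 in 3 cells must be {6,8,9}.
Nothing is forced directly, so branch on A2, whose candidates are 8 or 9. If A2 = 9: that forces A3 = 8, C3 = 9, C1 = 8, C2 = 6, B3 = 5, after which B1 would have to be in {9} for the 17 across but in {6,8} for the 19 down — contradiction. So A2 = 8.
Given what's placed, C2 must be 9 to fit the 20 across and 23 down.
A3 = 17 − 8 = 9 completes the 17 down.
C1 = 8: the only remaining digit allowed by both the 17 across and the 23 down.
B2 = 20 − 17 = 3 completes the 20 across.
Given what's placed, B3 must be 7 to fit the 22 across and 19 down.
C3 = 22 − 16 = 6 completes the 22 across.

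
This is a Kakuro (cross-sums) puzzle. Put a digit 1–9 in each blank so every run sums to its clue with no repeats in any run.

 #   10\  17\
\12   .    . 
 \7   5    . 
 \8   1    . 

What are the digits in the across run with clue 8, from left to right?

R1C1 = 10 − 6 = 4 completes the 10 down.
R1C2 = 12 − 4 = 8 completes the 12 across.
R2C2 = 7 − 5 = 2 completes the 7 across.
R3C2 = 8 − 1 = 7 completes the 8 across.

1, 7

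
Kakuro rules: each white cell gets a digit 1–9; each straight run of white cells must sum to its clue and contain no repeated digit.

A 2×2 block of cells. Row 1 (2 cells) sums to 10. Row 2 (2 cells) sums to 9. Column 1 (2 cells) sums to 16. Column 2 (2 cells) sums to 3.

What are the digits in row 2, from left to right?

7 2

16 in 2 cells must be {7,9}; 3 in 2 cells must be {1,2}.
The 9 across and the 16 down share only 7, so (2,1) = 7.
(2,2) = 9 − 7 = 2 completes the 9 across.
(1,1) = 16 − 7 = 9 completes the 16 down.
(1,2) = 10 − 9 = 1 completes the 10 across.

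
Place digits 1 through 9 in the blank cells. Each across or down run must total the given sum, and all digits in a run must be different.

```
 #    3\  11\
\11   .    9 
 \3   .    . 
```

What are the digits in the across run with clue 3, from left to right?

1, 2

3 in 2 cells must be {1,2}.
R1C1 = 11 − 9 = 2 completes the 11 across.
R2C1 = 3 − 2 = 1 completes the 3 down.
R2C2 = 3 − 1 = 2 completes the 3 across.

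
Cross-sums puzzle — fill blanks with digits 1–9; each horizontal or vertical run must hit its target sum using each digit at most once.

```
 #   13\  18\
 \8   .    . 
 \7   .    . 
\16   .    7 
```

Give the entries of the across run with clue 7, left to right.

1 6

16 in 2 cells must be {7,9}.
R3C1 = 16 − 7 = 9 completes the 16 across.
No cell is forced outright now. R1C1 can only be 1 or 3 (the digits allowed by both its 8 across and its 13 down). If R1C1 = 1: then R1C2 would have to be in {7} for the 8 across but in {2,3,5,6,8,9} for the 18 down — contradiction. So R1C1 = 3.
R1C2 = 8 − 3 = 5 completes the 8 across.
R2C1 = 13 − 12 = 1 completes the 13 down.
R2C2 = 7 − 1 = 6 completes the 7 across.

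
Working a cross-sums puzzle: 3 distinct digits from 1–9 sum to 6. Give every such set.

{1,2,3}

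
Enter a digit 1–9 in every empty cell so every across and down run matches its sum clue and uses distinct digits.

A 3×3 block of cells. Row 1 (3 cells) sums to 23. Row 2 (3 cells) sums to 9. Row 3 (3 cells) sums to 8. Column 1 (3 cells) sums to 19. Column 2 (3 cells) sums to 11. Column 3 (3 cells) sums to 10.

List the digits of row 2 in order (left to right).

6 2 1

23 in 3 cells must be {6,8,9}.
Only 6 fits (1,3) under both its across sum 23 and down sum 10.
Given what's placed, (1,2) must be 8 to fit the 23 across and 11 down.
(1,1) = 23 − 14 = 9 completes the 23 across.
No cell is forced outright now. (3,2) can only be 1 or 2 (the digits allowed by both its 8 across and its 11 down). If (3,2) = 2: that forces (2,2) = 1, (2,3) = 3, after which (3,1) would have to be in {1,5} for the 8 across but in {2,3,4,6,7,8} for the 19 down — contradiction. So (3,2) = 1.
(2,2) = 11 − 9 = 2 completes the 11 down.
Given what's placed, (3,3) must be 3 to fit the 8 across and 10 down.
(2,3) = 10 − 9 = 1 completes the 10 down.
(3,1) = 8 − 4 = 4 completes the 8 across.
(2,1) = 9 − 3 = 6 completes the 9 across.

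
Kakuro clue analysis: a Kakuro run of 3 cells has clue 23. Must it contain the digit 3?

The only way to make 23 from 3 distinct digits is {6,8,9}, which does not contain 3.

No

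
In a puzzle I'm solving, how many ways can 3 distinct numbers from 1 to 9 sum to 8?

3 distinct digits from 1–9 sum between 6 and 24.
Enumerating: {1,2,5}, {1,3,4}.

2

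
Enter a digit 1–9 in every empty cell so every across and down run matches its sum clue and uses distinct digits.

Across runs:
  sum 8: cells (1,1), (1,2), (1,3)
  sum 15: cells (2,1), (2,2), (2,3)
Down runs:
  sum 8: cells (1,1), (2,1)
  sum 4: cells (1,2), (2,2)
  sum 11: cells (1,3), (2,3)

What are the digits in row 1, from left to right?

3 1 4

4 in 2 cells must be {1,3}.
Nothing is forced directly, so branch on (2,2), whose candidates are 1 or 3. If (2,2) = 1: that forces (1,2) = 3, (1,3) = 4, after which (2,3) would have to be in {5,6,8,9} for the 15 across but in {7} for the 11 down — contradiction. So (2,2) = 3.
(1,2) = 4 − 3 = 1 completes the 4 down.
Nothing is forced directly, so branch on (2,1), whose candidates are 5 or 7. If (2,1) = 7: then (1,1) would have to be in {2,3,4,5} for the 8 across but in {1} for the 8 down — contradiction. So (2,1) = 5.
(1,1) = 8 − 5 = 3 completes the 8 down.
(1,3) = 8 − 4 = 4 completes the 8 across.
(2,3) = 15 − 8 = 7 completes the 15 across.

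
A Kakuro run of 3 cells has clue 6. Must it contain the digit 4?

No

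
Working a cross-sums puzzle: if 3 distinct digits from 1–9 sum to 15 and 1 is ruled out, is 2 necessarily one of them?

No

Counterexample: {3,4,8} sums to 15 under that restriction without using 2.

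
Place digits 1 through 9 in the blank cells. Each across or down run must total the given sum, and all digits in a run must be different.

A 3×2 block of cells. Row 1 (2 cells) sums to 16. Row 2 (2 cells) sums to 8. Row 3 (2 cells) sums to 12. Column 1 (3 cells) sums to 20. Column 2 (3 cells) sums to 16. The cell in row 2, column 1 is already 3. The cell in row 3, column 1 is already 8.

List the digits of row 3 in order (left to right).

16 in 2 cells must be {7,9}.
(1,1) = 20 − 11 = 9 completes the 20 down.
(1,2) = 16 − 9 = 7 completes the 16 across.
(2,2) = 8 − 3 = 5 completes the 8 across.
(3,2) = 12 − 8 = 4 completes the 12 across.

8 4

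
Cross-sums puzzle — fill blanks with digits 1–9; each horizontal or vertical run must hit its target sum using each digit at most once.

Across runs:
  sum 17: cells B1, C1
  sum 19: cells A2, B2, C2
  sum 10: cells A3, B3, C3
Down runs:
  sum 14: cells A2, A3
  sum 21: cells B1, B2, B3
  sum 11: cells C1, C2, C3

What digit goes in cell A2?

9

17 in 2 cells must be {8,9}.
Only 8 fits C1 under both its across sum 17 and down sum 11.
Given what's placed, C2 must be 2 to fit the 19 across and 11 down.
C3 = 11 − 10 = 1 completes the 11 down.
B1 = 17 − 8 = 9 completes the 17 across.
B2 = 8: the only remaining digit allowed by both the 19 across and the 21 down.
B3 = 21 − 17 = 4 completes the 21 down.
A2 = 19 − 10 = 9 completes the 19 across.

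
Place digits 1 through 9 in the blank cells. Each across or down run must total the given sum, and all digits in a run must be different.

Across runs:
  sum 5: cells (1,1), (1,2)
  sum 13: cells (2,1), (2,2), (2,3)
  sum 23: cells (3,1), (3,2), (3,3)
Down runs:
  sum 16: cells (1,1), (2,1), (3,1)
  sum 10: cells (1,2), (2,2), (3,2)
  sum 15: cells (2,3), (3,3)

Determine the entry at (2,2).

23 in 3 cells must be {6,8,9}.
Only 6 fits (3,2) under both its across sum 23 and down sum 10.
Nothing is forced directly, so branch on (2,2), whose candidates are 1 or 3. If (2,2) = 3: that forces (1,2) = 1, (1,1) = 4, (2,1) = 9, after which (2,3) would have to be in {1} for the 13 across but in {6,7,8,9} for the 15 down — contradiction. So (2,2) = 1.

1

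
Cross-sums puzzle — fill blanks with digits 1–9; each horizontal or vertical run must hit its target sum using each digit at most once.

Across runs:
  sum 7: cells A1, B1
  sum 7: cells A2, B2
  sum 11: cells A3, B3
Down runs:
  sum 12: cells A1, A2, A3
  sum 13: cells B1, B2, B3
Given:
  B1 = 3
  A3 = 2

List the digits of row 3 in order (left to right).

A1 = 7 − 3 = 4 completes the 7 across.
A2 = 12 − 6 = 6 completes the 12 down.
B2 = 7 − 6 = 1 completes the 7 across.
B3 = 11 − 2 = 9 completes the 11 across.

2, 9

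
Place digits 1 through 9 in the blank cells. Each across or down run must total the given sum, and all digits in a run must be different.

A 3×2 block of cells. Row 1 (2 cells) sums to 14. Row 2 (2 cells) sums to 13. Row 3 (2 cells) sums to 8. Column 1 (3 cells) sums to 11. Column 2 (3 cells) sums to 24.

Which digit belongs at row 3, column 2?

7

24 in 3 cells must be {7,8,9}.
The 8 across and the 24 down share only 7, so (3,2) = 7.
(3,1) = 8 − 7 = 1 completes the 8 across.
Nothing is forced directly, so branch on (1,1), whose candidates are 6 or 8. If (1,1) = 8: then (1,2) would have to be in {6} for the 14 across but in {8,9} for the 24 down — contradiction. So (1,1) = 6.
(1,2) = 14 − 6 = 8 completes the 14 across.
(2,1) = 11 − 7 = 4 completes the 11 down.
(2,2) = 13 − 4 = 9 completes the 13 across.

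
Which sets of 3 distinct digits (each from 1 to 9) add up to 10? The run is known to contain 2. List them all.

{1,2,7}; {2,3,5}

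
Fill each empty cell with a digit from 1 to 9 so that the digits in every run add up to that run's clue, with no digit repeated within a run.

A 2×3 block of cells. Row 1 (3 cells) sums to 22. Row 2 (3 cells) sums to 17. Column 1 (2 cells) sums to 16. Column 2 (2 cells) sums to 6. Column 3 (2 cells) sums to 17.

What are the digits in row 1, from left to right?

16 in 2 cells must be {7,9}; 17 in 2 cells must be {8,9}.
The 22 across and the 6 down share only 5, so (1,2) = 5.
(2,2) = 6 − 5 = 1 completes the 6 down.
Given what's placed, (2,3) must be 9 to fit the 17 across and 17 down.
(1,1) = 9: the only remaining digit allowed by both the 22 across and the 16 down.
(1,3) = 22 − 14 = 8 completes the 22 across.
(2,1) = 17 − 10 = 7 completes the 17 across.

9 5 8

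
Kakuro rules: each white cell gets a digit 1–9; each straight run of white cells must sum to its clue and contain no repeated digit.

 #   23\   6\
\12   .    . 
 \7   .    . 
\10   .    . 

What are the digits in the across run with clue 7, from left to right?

6 1

23 in 3 cells must be {6,8,9}; 6 in 3 cells must be {1,2,3}.
The 12 across and the 6 down share only 3, so R1C2 = 3.
The 7 across and the 23 down share only 6, so R2C1 = 6.
R2C2 = 7 − 6 = 1 completes the 7 across.
R3C2 = 6 − 4 = 2 completes the 6 down.
R1C1 = 12 − 3 = 9 completes the 12 across.
R3C1 = 10 − 2 = 8 completes the 10 across.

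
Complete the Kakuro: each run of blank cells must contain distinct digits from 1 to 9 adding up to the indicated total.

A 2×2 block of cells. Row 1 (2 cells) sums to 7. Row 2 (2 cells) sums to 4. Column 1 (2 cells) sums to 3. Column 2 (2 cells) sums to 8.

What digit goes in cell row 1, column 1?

4 in 2 cells must be {1,3}; 3 in 2 cells must be {1,2}.
The 4 across and the 3 down share only 1, so (2,1) = 1.
(2,2) = 4 − 1 = 3 completes the 4 across.
(1,1) = 3 − 1 = 2 completes the 3 down.
(1,2) = 7 − 2 = 5 completes the 7 across.

2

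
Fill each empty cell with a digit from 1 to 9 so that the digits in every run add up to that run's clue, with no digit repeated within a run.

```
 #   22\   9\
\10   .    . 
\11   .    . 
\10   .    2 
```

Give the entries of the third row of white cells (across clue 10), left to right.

8 2

R3C1 = 10 − 2 = 8 completes the 10 across.
R1C1 = 9: the only remaining digit allowed by both the 10 across and the 22 down.
R1C2 = 10 − 9 = 1 completes the 10 across.
R2C1 = 22 − 17 = 5 completes the 22 down.
R2C2 = 11 − 5 = 6 completes the 11 across.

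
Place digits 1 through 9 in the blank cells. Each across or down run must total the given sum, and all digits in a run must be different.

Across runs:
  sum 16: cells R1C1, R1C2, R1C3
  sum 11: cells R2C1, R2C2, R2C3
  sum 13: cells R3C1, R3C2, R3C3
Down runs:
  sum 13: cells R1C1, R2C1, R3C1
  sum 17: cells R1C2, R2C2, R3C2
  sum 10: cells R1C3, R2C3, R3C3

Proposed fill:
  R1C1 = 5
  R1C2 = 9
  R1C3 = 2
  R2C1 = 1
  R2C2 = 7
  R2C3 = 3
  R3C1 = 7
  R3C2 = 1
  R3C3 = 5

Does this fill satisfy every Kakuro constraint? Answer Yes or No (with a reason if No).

Yes

Across: 5+9+2=16; 1+7+3=11; 7+1+5=13. Down: 5+1+7=13; 9+7+1=17; 2+3+5=10. No digit repeats within any run.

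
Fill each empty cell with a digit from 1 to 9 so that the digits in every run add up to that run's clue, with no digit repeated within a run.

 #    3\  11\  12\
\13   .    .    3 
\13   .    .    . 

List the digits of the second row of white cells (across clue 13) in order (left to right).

3 in 2 cells must be {1,2}.
R2C3 = 12 − 3 = 9 completes the 12 down.
R2C1 = 1: the only remaining digit allowed by both the 13 across and the 3 down.
R2C2 = 13 − 10 = 3 completes the 13 across.
R1C1 = 3 − 1 = 2 completes the 3 down.
R1C2 = 13 − 5 = 8 completes the 13 across.

1, 3, 9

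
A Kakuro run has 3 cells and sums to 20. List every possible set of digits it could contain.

{3,8,9}; {4,7,9}; {5,6,9}; {5,7,8}

3 distinct digits from 1–9 sum between 6 and 24.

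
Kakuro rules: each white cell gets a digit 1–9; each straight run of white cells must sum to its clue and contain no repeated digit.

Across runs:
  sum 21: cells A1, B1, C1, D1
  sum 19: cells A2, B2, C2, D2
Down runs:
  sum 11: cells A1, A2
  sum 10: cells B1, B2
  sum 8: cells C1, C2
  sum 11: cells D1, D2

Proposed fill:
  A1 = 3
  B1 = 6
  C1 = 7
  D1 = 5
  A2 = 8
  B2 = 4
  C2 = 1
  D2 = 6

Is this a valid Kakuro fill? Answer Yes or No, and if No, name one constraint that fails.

Across: 3+6+7+5=21; 8+4+1+6=19. Down: 3+8=11; 6+4=10; 7+1=8; 5+6=11. No digit repeats within any run.

Yes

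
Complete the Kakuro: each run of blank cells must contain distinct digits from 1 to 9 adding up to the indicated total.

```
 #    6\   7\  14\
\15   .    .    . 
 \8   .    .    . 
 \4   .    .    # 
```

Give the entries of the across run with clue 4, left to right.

3, 1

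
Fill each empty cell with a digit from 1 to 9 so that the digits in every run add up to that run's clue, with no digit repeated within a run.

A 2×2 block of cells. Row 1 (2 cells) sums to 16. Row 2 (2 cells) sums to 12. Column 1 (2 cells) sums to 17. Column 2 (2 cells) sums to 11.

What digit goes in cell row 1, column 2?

7

16 in 2 cells must be {7,9}; 17 in 2 cells must be {8,9}.
The 16 across and the 17 down share only 9, so (1,1) = 9.
(1,2) = 16 − 9 = 7 completes the 16 across.
(2,1) = 17 − 9 = 8 completes the 17 down.
(2,2) = 12 − 8 = 4 completes the 12 across.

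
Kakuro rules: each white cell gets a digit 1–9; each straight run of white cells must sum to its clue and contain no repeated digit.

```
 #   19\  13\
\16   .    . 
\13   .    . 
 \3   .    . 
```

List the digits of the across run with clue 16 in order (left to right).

9, 7

16 in 2 cells must be {7,9}; 3 in 2 cells must be {1,2}.
The 3 across and the 19 down share only 2, so R3C1 = 2.
R3C2 = 3 − 2 = 1 completes the 3 across.
Given what's placed, R1C1 must be 9 to fit the 16 across and 19 down.
R1C2 = 16 − 9 = 7 completes the 16 across.
R2C1 = 19 − 11 = 8 completes the 19 down.
R2C2 = 13 − 8 = 5 completes the 13 across.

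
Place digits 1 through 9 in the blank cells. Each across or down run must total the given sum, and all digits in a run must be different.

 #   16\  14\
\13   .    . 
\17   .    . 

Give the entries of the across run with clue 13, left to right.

7 6

17 in 2 cells must be {8,9}; 16 in 2 cells must be {7,9}.
The 17 across and the 16 down share only 9, so R2C1 = 9.
R2C2 = 17 − 9 = 8 completes the 17 across.
R1C1 = 16 − 9 = 7 completes the 16 down.
R1C2 = 13 − 7 = 6 completes the 13 across.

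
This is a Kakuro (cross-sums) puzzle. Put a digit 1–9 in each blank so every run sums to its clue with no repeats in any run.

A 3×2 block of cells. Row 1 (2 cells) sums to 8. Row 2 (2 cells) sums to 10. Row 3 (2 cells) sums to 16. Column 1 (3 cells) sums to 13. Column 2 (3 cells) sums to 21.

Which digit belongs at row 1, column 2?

5

16 in 2 cells must be {7,9}.
Nothing is forced directly, so branch on (1,2), whose candidates are 5 or 6 or 7. If (1,2) = 6: that forces (1,1) = 2, (3,1) = 7, after which (3,2) would have to be in {9} for the 16 across but in {7,8} for the 21 down — contradiction. If (1,2) = 7: that forces (1,1) = 1, (3,2) = 9, after which (2,2) would have to be in {1,2,3,4,6,7,8,9} for the 10 across but in {5} for the 21 down — contradiction. So (1,2) = 5.
(1,1) = 8 − 5 = 3 completes the 8 across.
Given what's placed, (3,1) must be 9 to fit the 16 across and 13 down.
(3,2) = 16 − 9 = 7 completes the 16 across.
(2,1) = 13 − 12 = 1 completes the 13 down.
(2,2) = 10 − 1 = 9 completes the 10 across.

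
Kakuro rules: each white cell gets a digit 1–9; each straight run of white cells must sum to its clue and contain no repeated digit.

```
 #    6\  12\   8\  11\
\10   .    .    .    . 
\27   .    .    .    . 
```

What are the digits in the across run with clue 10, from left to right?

1 3 2 4

10 in 4 cells must be {1,2,3,4}.
Nothing is forced directly, so branch on R2C1, whose candidates are 4 or 5. If R2C1 = 4: that forces R1C1 = 2, R2C3 = 6, after which R1C3 would have to be in {1,3,4} for the 10 across but in {2} for the 8 down — contradiction. So R2C1 = 5.
R1C1 = 6 − 5 = 1 completes the 6 down.
Nothing is forced directly, so branch on R1C2, whose candidates are 3 or 4. If R1C2 = 4: then R2C2 would have to be in {6,7,9} for the 27 across but in {8} for the 12 down — contradiction. So R1C2 = 3.
R1C3 = 2: the only remaining digit allowed by both the 10 across and the 8 down.
R1C4 = 10 − 6 = 4 completes the 10 across.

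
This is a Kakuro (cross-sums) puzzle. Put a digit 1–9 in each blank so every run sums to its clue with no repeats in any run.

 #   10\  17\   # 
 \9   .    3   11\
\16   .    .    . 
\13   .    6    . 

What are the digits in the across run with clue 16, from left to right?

1 8 7

R1C1 = 9 − 3 = 6 completes the 9 across.
R2C2 = 17 − 9 = 8 completes the 17 down.
Given what's placed, R3C1 must be 3 to fit the 13 across and 10 down.
R3C3 = 13 − 9 = 4 completes the 13 across.
R2C1 = 10 − 9 = 1 completes the 10 down.
R2C3 = 16 − 9 = 7 completes the 16 across.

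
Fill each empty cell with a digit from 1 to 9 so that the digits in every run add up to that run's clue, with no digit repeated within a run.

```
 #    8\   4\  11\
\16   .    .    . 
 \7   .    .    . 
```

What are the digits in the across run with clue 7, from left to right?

2, 1, 4

7 in 3 cells must be {1,2,4}; 4 in 2 cells must be {1,3}.
The 7 across and the 4 down share only 1, so R2C2 = 1.
R1C2 = 4 − 1 = 3 completes the 4 down.
Given what's placed, R2C1 must be 2 to fit the 7 across and 8 down.
R2C3 = 7 − 3 = 4 completes the 7 across.
R1C1 = 8 − 2 = 6 completes the 8 down.
R1C3 = 16 − 9 = 7 completes the 16 across.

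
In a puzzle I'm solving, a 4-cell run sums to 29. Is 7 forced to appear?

Yes

The only way to make 29 from 4 distinct digits is {5,7,8,9}, which contains 7.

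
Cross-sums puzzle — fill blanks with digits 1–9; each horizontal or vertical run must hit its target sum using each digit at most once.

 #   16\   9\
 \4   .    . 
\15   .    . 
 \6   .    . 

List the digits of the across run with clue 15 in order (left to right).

9 6

4 in 2 cells must be {1,3}.
The 15 across and the 9 down share only 6, so R2C2 = 6.
Given what's placed, R1C2 must be 1 to fit the 4 across and 9 down.
R2C1 = 15 − 6 = 9 completes the 15 across.
R3C2 = 9 − 7 = 2 completes the 9 down.
R1C1 = 4 − 1 = 3 completes the 4 across.
R3C1 = 6 − 2 = 4 completes the 6 across.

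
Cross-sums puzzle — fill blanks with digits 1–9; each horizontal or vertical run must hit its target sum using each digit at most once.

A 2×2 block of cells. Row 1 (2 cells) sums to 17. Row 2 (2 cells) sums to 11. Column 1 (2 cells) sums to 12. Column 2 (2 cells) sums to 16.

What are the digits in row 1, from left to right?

17 in 2 cells must be {8,9}; 16 in 2 cells must be {7,9}.
The 17 across and the 16 down share only 9, so (1,2) = 9.
(2,2) = 16 − 9 = 7 completes the 16 down.
(1,1) = 17 − 9 = 8 completes the 17 across.
(2,1) = 11 − 7 = 4 completes the 11 across.

8 9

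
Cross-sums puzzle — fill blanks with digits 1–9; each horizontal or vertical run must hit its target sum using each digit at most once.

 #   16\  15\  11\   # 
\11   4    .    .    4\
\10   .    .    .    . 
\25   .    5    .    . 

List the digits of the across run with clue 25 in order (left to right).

9 5 8 3

10 in 4 cells must be {1,2,3,4}; 4 in 2 cells must be {1,3}.
Given what's placed, R2C1 must be 3 to fit the 10 across and 16 down.
Given what's placed, R2C4 must be 1 to fit the 10 across and 4 down.
R3C1 = 16 − 7 = 9 completes the 16 down.
R3C4 = 4 − 1 = 3 completes the 4 down.
R3C3 = 25 − 17 = 8 completes the 25 across.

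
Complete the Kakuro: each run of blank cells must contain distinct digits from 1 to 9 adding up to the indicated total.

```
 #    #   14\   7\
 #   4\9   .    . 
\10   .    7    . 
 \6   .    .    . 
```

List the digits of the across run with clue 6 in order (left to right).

6 in 3 cells must be {1,2,3}; 4 in 2 cells must be {1,3}; 7 in 3 cells must be {1,2,4}.
Given what's placed, R2C1 must be 1 to fit the 10 across and 4 down.
R2C3 = 10 − 8 = 2 completes the 10 across.
R3C1 = 4 − 1 = 3 completes the 4 down.
Given what's placed, R3C3 must be 1 to fit the 6 across and 7 down.
R1C3 = 7 − 3 = 4 completes the 7 down.
R3C2 = 6 − 4 = 2 completes the 6 across.
R1C2 = 9 − 4 = 5 completes the 9 across.

3 2 1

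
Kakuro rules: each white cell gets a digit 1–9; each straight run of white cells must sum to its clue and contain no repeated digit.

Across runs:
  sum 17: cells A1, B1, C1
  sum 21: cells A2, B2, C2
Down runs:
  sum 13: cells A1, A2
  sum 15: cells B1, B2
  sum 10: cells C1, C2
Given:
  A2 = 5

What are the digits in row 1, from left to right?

8 6 3

A1 = 13 − 5 = 8 completes the 13 down.
Nothing is forced directly, so branch on B2, whose candidates are 7 or 9. If B2 = 7: then B1 would have to be in {2,3,4,5,6,7} for the 17 across but in {8} for the 15 down — contradiction. So B2 = 9.
B1 = 15 − 9 = 6 completes the 15 down.
C1 = 17 − 14 = 3 completes the 17 across.
C2 = 21 − 14 = 7 completes the 21 across.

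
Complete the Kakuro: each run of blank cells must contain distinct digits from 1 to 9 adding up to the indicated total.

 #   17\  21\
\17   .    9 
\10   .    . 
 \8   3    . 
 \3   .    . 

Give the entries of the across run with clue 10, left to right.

4, 6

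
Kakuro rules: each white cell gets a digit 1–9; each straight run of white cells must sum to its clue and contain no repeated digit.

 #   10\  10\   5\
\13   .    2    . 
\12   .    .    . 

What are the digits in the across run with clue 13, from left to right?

7 2 4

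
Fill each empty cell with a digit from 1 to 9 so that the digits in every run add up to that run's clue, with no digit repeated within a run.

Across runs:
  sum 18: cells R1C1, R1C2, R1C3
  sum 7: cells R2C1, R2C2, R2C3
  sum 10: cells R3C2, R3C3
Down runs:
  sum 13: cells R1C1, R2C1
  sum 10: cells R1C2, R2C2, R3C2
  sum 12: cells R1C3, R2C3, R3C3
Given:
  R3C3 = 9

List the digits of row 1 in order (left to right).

9 7 2

7 in 3 cells must be {1,2,4}.
R2C1 = 4: only digit in both the 7-across and 13-down candidate sets.
R3C2 = 10 − 9 = 1 completes the 10 across.
R1C1 = 13 − 4 = 9 completes the 13 down.
Given what's placed, R2C2 must be 2 to fit the 7 across and 10 down.
R2C3 = 7 − 6 = 1 completes the 7 across.
R1C2 = 10 − 3 = 7 completes the 10 down.
R1C3 = 18 − 16 = 2 completes the 18 across.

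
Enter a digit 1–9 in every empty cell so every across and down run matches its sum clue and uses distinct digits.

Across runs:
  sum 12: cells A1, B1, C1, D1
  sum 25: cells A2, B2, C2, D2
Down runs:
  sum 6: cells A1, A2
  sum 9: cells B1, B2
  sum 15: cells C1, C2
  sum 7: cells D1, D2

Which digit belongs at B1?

Only 6 fits C1 under both its across sum 12 and down sum 15.
C2 = 15 − 6 = 9 completes the 15 down.
Nothing is forced directly, so branch on A1, whose candidates are 1 or 2. If A1 = 2: that forces A2 = 4, D2 = 5, after which D1 would have to be in {1,3} for the 12 across but in {2} for the 7 down — contradiction. So A1 = 1.
A2 = 6 − 1 = 5 completes the 6 down.
No cell is forced outright now. D2 can only be 3 or 4 (the digits allowed by both its 25 across and its 7 down). If D2 = 3: then D1 would have to be in {2,3} for the 12 across but in {4} for the 7 down — contradiction. So D2 = 4.
D1 = 7 − 4 = 3 completes the 7 down.
B2 = 25 − 18 = 7 completes the 25 across.
B1 = 12 − 10 = 2 completes the 12 across.

2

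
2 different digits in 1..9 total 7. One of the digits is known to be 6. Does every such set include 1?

The only way to make 7 from 2 distinct digits under that restriction is {1,6}, which contains 1.

Yes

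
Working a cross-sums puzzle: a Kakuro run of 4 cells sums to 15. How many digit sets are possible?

4 distinct digits from 1–9 sum between 10 and 30.
Enumerating: {1,2,3,9}, {1,2,4,8}, {1,2,5,7}, {1,3,4,7}, {1,3,5,6}, {2,3,4,6}.

6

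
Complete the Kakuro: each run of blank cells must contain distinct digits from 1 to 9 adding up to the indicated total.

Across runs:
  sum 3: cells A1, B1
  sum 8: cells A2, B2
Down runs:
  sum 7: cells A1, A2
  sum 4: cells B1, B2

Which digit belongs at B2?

3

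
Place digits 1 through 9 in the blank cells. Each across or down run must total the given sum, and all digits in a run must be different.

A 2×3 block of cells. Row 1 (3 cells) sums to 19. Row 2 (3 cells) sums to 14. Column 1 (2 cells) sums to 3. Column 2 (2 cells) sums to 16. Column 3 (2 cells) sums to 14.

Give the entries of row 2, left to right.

3 in 2 cells must be {1,2}; 16 in 2 cells must be {7,9}.
The 19 across and the 3 down share only 2, so (1,1) = 2.
Given what's placed, (1,2) must be 9 to fit the 19 across and 16 down.
(1,3) = 19 − 11 = 8 completes the 19 across.
(2,1) = 3 − 2 = 1 completes the 3 down.
(2,2) = 16 − 9 = 7 completes the 16 down.
(2,3) = 14 − 8 = 6 completes the 14 across.

1 7 6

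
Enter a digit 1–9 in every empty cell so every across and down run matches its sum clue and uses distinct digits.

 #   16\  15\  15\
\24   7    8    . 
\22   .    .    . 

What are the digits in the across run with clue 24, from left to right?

24 in 3 cells must be {7,8,9}; 16 in 2 cells must be {7,9}.
R1C3 = 24 − 15 = 9 completes the 24 across.
R2C1 = 16 − 7 = 9 completes the 16 down.
R2C2 = 15 − 8 = 7 completes the 15 down.
R2C3 = 22 − 16 = 6 completes the 22 across.

7, 8, 9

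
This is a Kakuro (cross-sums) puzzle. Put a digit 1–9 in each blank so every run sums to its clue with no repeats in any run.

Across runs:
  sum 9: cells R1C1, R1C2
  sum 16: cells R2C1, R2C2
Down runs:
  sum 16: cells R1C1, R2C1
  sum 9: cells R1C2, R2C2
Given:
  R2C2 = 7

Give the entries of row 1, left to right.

7 2

16 in 2 cells must be {7,9}.
The 9 across and the 16 down share only 7, so R1C1 = 7.
R1C2 = 9 − 7 = 2 completes the 9 across.
R2C1 = 16 − 7 = 9 completes the 16 across.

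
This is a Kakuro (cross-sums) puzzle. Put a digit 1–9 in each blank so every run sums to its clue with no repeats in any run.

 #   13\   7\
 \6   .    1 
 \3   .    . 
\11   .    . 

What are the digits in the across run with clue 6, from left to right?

5, 1

3 in 2 cells must be {1,2}; 7 in 3 cells must be {1,2,4}.
R1C1 = 6 − 1 = 5 completes the 6 across.
R2C2 = 2: the only remaining digit allowed by both the 3 across and the 7 down.
R3C2 = 7 − 3 = 4 completes the 7 down.
R2C1 = 3 − 2 = 1 completes the 3 across.
R3C1 = 11 − 4 = 7 completes the 11 across.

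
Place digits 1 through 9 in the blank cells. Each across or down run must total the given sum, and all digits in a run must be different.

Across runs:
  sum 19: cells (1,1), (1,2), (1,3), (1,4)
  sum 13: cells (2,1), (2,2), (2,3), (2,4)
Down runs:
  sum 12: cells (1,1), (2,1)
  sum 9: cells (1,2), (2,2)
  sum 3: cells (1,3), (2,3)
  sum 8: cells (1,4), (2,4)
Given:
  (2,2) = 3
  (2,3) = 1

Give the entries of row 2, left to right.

4, 3, 1, 5

3 in 2 cells must be {1,2}.
(1,2) = 9 − 3 = 6 completes the 9 down.
(1,3) = 3 − 1 = 2 completes the 3 down.
Nothing is forced directly, so branch on (1,4), whose candidates are 3 or 7. If (1,4) = 7: that forces (1,1) = 4, after which (2,1) would have to be in {2,4,5,7} for the 13 across but in {8} for the 12 down — contradiction. So (1,4) = 3.
(1,1) = 19 − 11 = 8 completes the 19 across.
(2,1) = 12 − 8 = 4 completes the 12 down.
(2,4) = 13 − 8 = 5 completes the 13 across.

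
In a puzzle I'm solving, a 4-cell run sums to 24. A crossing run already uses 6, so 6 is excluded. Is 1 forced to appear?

No

Counterexample: {2,5,8,9} sums to 24 under that restriction without using 1.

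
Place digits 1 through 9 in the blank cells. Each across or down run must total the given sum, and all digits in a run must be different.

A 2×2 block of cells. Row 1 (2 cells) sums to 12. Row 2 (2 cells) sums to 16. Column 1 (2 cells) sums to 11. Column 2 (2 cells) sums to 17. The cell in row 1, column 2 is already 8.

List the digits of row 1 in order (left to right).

16 in 2 cells must be {7,9}; 17 in 2 cells must be {8,9}.
(1,1) = 12 − 8 = 4 completes the 12 across.
(2,1) = 11 − 4 = 7 completes the 11 down.
(2,2) = 16 − 7 = 9 completes the 16 across.

4 8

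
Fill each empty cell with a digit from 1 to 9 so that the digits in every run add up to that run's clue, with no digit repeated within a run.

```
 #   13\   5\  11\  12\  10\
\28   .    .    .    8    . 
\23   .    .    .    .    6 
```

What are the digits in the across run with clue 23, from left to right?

R1C5 = 10 − 6 = 4 completes the 10 down.
R2C4 = 12 − 8 = 4 completes the 12 down.
Nothing is forced directly, so branch on R1C2, whose candidates are 1 or 2 or 3. If R1C2 = 1: then R2C2 would have to be in {1,2,3,5,7,8,9} for the 23 across but in {4} for the 5 down — contradiction. If R1C2 = 3: that forces R2C2 = 2, R2C1 = 8, R2C3 = 3, after which R1C1 would have to be in {6,7} for the 28 across but in {5} for the 13 down — contradiction. So R1C2 = 2.
R2C2 = 5 − 2 = 3 completes the 5 down.
No cell is forced outright now. R2C1 can only be 8 or 9 (the digits allowed by both its 23 across and its 13 down). If R2C1 = 9: then R1C1 would have to be in {5,9} for the 28 across but in {4} for the 13 down — contradiction. So R2C1 = 8.
R1C1 = 13 − 8 = 5 completes the 13 down.
R1C3 = 28 − 19 = 9 completes the 28 across.
R2C3 = 23 − 21 = 2 completes the 23 across.

8 3 2 4 6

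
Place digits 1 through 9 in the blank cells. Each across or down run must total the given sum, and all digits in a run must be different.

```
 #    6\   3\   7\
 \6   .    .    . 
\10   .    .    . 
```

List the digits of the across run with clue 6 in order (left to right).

6 in 3 cells must be {1,2,3}; 3 in 2 cells must be {1,2}.
Nothing is forced directly, so branch on R1C1, whose candidates are 1 or 2. If R1C1 = 2: that forces R1C2 = 1, R1C3 = 3, R2C1 = 4, after which R2C2 would have to be in {1,5} for the 10 across but in {2} for the 3 down — contradiction. So R1C1 = 1.
Given what's placed, R1C2 must be 2 to fit the 6 across and 3 down.
R1C3 = 6 − 3 = 3 completes the 6 across.
R2C1 = 6 − 1 = 5 completes the 6 down.
R2C2 = 3 − 2 = 1 completes the 3 down.
R2C3 = 10 − 6 = 4 completes the 10 across.

1 2 3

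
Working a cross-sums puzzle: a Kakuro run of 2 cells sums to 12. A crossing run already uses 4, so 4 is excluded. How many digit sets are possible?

2

2 distinct digits from 1–9 sum between 3 and 17.
Dropping sets that contain 4.
Enumerating: {3,9}, {5,7}.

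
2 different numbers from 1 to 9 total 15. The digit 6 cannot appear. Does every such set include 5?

The only way to make 15 from 2 distinct digits under that restriction is {7,8}, which does not contain 5.

No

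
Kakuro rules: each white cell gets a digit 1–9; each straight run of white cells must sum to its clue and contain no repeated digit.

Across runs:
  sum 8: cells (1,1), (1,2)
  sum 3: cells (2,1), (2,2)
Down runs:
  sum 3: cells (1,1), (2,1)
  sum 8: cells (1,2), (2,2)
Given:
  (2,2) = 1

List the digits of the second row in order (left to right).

3 in 2 cells must be {1,2}.
(1,2) = 8 − 1 = 7 completes the 8 down.
(2,1) = 3 − 1 = 2 completes the 3 across.
(1,1) = 8 − 7 = 1 completes the 8 across.

2 1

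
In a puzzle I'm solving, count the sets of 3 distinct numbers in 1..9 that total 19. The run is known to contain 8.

3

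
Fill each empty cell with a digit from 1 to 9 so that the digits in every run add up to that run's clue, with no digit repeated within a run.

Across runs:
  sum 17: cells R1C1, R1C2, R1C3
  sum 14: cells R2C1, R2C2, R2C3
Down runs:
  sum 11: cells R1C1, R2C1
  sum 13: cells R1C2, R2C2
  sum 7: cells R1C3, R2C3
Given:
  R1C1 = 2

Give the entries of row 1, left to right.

Given what's placed, R1C3 must be 6 to fit the 17 across and 7 down.
R2C1 = 11 − 2 = 9 completes the 11 down.
R2C2 = 4: the only remaining digit allowed by both the 14 across and the 13 down.
R2C3 = 14 − 13 = 1 completes the 14 across.
R1C2 = 17 − 8 = 9 completes the 17 across.

2, 9, 6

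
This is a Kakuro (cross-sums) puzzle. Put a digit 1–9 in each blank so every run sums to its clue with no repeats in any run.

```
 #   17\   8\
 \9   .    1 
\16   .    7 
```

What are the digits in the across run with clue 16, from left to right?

9, 7

16 in 2 cells must be {7,9}; 17 in 2 cells must be {8,9}.
R1C1 = 9 − 1 = 8 completes the 9 across.
R2C1 = 16 − 7 = 9 completes the 16 across.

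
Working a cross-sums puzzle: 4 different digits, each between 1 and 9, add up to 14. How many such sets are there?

5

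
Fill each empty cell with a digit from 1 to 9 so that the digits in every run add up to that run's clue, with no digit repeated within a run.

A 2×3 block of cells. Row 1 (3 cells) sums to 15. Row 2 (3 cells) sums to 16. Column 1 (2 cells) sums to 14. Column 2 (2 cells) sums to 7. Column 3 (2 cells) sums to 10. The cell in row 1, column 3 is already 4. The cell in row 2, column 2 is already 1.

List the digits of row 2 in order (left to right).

(1,2) = 7 − 1 = 6 completes the 7 down.
(2,3) = 10 − 4 = 6 completes the 10 down.
(1,1) = 15 − 10 = 5 completes the 15 across.
(2,1) = 16 − 7 = 9 completes the 16 across.

9 1 6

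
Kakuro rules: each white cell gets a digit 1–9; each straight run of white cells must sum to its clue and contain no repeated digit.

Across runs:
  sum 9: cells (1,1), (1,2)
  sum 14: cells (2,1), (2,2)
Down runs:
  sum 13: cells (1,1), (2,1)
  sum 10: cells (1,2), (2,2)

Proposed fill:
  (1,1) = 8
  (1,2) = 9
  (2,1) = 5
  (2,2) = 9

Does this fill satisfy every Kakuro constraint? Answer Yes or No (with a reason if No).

No — the down run (1,2)–(2,2) sums to 18, not 10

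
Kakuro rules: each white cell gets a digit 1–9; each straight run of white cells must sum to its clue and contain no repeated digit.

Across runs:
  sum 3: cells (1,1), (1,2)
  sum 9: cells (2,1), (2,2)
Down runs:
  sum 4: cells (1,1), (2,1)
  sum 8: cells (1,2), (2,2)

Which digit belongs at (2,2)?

6

3 in 2 cells must be {1,2}; 4 in 2 cells must be {1,3}.
The 3 across and the 4 down share only 1, so (1,1) = 1.
(1,2) = 3 − 1 = 2 completes the 3 across.
(2,1) = 4 − 1 = 3 completes the 4 down.
(2,2) = 9 − 3 = 6 completes the 9 across.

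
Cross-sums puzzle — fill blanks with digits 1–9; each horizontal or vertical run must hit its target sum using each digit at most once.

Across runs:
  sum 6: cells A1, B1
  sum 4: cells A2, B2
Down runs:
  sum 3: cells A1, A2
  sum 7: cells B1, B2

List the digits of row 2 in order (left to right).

4 in 2 cells must be {1,3}; 3 in 2 cells must be {1,2}.
The 4 across and the 3 down share only 1, so A2 = 1.
B2 = 4 − 1 = 3 completes the 4 across.
A1 = 3 − 1 = 2 completes the 3 down.
B1 = 6 − 2 = 4 completes the 6 across.

1 3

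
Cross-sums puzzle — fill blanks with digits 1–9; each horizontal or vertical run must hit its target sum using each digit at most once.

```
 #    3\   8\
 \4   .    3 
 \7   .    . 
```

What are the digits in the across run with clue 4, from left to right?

1, 3

4 in 2 cells must be {1,3}; 3 in 2 cells must be {1,2}.
R1C1 = 4 − 3 = 1 completes the 4 across.
R2C1 = 3 − 1 = 2 completes the 3 down.
R2C2 = 7 − 2 = 5 completes the 7 across.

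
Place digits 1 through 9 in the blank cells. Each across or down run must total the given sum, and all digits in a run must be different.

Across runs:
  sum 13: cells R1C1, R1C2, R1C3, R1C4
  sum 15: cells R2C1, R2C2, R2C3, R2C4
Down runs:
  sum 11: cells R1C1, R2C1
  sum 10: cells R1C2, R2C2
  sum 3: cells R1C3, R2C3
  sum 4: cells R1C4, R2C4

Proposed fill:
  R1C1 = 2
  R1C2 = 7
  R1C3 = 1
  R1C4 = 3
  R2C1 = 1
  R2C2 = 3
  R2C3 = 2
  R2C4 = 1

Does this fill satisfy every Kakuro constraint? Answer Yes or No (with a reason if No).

No — the down run R1C1–R2C1 sums to 3, not 11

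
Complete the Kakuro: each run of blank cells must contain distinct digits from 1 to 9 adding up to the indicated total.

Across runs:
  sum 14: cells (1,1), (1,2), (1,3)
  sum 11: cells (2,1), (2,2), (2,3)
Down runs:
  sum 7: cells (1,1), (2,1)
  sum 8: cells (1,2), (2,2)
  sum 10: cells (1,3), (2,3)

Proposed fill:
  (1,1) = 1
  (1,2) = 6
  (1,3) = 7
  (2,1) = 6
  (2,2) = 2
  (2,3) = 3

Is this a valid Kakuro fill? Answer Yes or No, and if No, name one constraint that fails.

Yes

Across: 1+6+7=14; 6+2+3=11. Down: 1+6=7; 6+2=8; 7+3=10. No digit repeats within any run.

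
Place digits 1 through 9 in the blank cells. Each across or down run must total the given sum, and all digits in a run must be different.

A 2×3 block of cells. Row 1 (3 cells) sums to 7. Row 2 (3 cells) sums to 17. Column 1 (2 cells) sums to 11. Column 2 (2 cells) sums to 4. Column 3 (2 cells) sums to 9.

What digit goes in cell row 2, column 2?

3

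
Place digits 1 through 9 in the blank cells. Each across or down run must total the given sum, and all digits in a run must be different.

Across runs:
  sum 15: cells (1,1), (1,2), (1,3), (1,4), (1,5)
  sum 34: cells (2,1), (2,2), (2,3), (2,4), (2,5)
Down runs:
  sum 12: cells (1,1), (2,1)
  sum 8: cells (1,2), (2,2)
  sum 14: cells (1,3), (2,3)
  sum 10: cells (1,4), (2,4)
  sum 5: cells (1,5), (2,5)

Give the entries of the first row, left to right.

15 in 5 cells must be {1,2,3,4,5}; 34 in 5 cells must be {4,6,7,8,9}.
Only 5 fits (1,3) under both its across sum 15 and down sum 14.
(2,3) = 14 − 5 = 9 completes the 14 down.
Given what's placed, (2,5) must be 4 to fit the 34 across and 5 down.
(1,5) = 5 − 4 = 1 completes the 5 down.
No cell is forced outright now. (2,1) can only be 7 or 8 (the digits allowed by both its 34 across and its 12 down). If (2,1) = 7: then (1,1) would have to be in {2,3,4} for the 15 across but in {5} for the 12 down — contradiction. So (2,1) = 8.
(1,1) = 12 − 8 = 4 completes the 12 down.
Nothing is forced directly, so branch on (2,2), whose candidates are 6 or 7. If (2,2) = 7: then (1,2) would have to be in {2,3} for the 15 across but in {1} for the 8 down — contradiction. So (2,2) = 6.
(1,2) = 8 − 6 = 2 completes the 8 down.
(1,4) = 15 − 12 = 3 completes the 15 across.

4 2 5 3 1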